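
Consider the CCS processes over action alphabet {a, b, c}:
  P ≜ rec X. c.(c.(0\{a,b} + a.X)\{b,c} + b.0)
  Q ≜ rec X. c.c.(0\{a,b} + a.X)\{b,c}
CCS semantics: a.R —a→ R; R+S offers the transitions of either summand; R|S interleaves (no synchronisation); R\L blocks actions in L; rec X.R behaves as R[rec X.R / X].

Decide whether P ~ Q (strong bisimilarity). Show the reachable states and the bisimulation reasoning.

NO

LTS(P): 5 reachable states
  m0 = rec X. c.(c.(0\{a,b} + a.X)\{b,c} + b.0) :: --c--▸ m1
  m1 = c.(0\{a,b} + a.(rec X. c.(c.(0\{a,b} + a.X)\{b,c} + b.0)))\{b,c} + b.0 :: --b--▸ m2, --c--▸ m3
  m2 = 0 :: stopped
  m3 = (0\{a,b} + a.(rec X. c.(c.(0\{a,b} + a.X)\{b,c} + b.0)))\{b,c} :: --a--▸ m4
  m4 = (rec X. c.(c.(0\{a,b} + a.X)\{b,c} + b.0))\{b,c} :: stopped
LTS(Q): 4 reachable states
  n0 = rec X. c.c.(0\{a,b} + a.X)\{b,c} :: --c--▸ n1
  n1 = c.(0\{a,b} + a.(rec X. c.c.(0\{a,b} + a.X)\{b,c}))\{b,c} :: --c--▸ n2
  n2 = (0\{a,b} + a.(rec X. c.c.(0\{a,b} + a.X)\{b,c}))\{b,c} :: --a--▸ n3
  n3 = (rec X. c.c.(0\{a,b} + a.X)\{b,c})\{b,c} :: stopped
Partition-refinement fixed point:
  B0 = {m0}
  B1 = {m1}
  B2 = {m3, n2}
  B3 = {m2, m4, n3}
  B4 = {n0}
  B5 = {n1}
m0 ∈ B0, n0 ∈ B4 → different blocks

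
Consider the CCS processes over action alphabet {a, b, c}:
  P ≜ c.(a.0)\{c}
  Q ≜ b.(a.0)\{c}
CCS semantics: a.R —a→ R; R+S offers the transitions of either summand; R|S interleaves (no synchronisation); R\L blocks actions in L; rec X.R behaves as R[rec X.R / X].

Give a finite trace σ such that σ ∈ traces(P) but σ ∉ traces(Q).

c

P's transition system — 3 states:
  s0 = c.(a.0)\{c} | -c-> s1
  s1 = (a.0)\{c} | -a-> s2
  s2 = 0\{c} | ∅
Q's transition system — 3 states:
  t0 = b.(a.0)\{c} | -b-> t1
  t1 = (a.0)\{c} | -a-> t2
  t2 = 0\{c} | ∅
Trace ⟨c⟩ through P, begin at {s0}:
  step 1 (c): {s1}
  ✓ P
Trace ⟨c⟩ through Q, begin at {t0}:
  step 1 (c): no successor for Q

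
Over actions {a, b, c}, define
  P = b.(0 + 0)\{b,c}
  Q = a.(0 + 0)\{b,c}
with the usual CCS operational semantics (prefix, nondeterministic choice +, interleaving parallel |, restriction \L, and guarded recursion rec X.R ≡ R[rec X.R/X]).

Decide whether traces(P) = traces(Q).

trace-distinct — witness ⟨b⟩

Reachable graph of P (2 states):
  u0 = b.(0 + 0)\{b,c} :: =b=> u1
  u1 = (0 + 0)\{b,c} :: stopped
Reachable graph of Q (2 states):
  v0 = a.(0 + 0)\{b,c} :: =a=> v1
  v1 = (0 + 0)\{b,c} :: stopped
Trace ⟨b⟩ through P, begin at {u0}:
  after b @ step 1: {u1}
  ✓ P
Trace ⟨b⟩ through Q, begin at {v0}:
  after b @ step 1: no successor for Q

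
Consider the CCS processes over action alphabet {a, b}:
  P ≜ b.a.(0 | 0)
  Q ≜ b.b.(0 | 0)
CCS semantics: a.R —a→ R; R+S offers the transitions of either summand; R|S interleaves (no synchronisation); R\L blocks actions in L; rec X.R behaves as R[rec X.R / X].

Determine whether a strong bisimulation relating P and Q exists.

P's transition system — 3 states:
  m0 = b.a.(0 | 0) ⊢ =b=> m1
  m1 = a.(0 | 0) ⊢ =a=> m2
  m2 = 0 | 0 ⊢ stopped
Q's transition system — 3 states:
  n0 = b.b.(0 | 0) ⊢ =b=> n1
  n1 = b.(0 | 0) ⊢ =b=> n2
  n2 = 0 | 0 ⊢ stopped
Bisimilarity quotient blocks:
  B0 = {m0}
  B1 = {m1}
  B2 = {m2, n2}
  B3 = {n0}
  B4 = {n1}
m0 ∈ B0, n0 ∈ B3 → different blocks

P ≁ Q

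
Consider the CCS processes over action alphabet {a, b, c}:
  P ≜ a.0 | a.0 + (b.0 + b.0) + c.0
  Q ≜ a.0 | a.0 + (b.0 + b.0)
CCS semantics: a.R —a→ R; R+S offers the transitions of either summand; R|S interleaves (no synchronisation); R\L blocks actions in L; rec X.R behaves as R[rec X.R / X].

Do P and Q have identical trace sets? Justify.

NO — witness ⟨c⟩

P's transition system — 5 states:
  p0 = a.0 | a.0 + (b.0 + b.0) + c.0 :: ··a··> p1, ··a··> p2, ··b··> p3, ··c··> p3
  p1 = 0 | a.0 :: ··a··> p4
  p2 = a.0 | 0 :: ··a··> p4
  p3 = 0 :: deadlocked
  p4 = 0 | 0 :: deadlocked
Q's transition system — 5 states:
  q0 = a.0 | a.0 + (b.0 + b.0) :: ··a··> q1, ··a··> q2, ··b··> q3
  q1 = 0 | a.0 :: ··a··> q4
  q2 = a.0 | 0 :: ··a··> q4
  q3 = 0 :: deadlocked
  q4 = 0 | 0 :: deadlocked
Run σ = ⟨c⟩ on P: start {p0}
  step 1 (c): {p3}
  ✓ P
Run σ = ⟨c⟩ on Q: start {q0}
  step 1 (c): no successor for Q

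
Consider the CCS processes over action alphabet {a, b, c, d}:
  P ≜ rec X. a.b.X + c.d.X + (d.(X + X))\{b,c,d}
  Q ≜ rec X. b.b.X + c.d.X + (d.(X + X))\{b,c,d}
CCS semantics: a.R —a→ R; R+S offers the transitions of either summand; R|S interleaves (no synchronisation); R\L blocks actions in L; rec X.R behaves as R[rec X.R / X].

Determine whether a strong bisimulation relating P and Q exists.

Reachable graph of P (3 states):
  s0 = rec X. a.b.X + c.d.X + (d.(X + X))\{b,c,d} has moves —a→ s1, —c→ s2
  s1 = b.(rec X. a.b.X + c.d.X + (d.(X + X))\{b,c,d}) has moves —b→ s0
  s2 = d.(rec X. a.b.X + c.d.X + (d.(X + X))\{b,c,d}) has moves —d→ s0
Reachable graph of Q (3 states):
  t0 = rec X. b.b.X + c.d.X + (d.(X + X))\{b,c,d} has moves —b→ t1, —c→ t2
  t1 = b.(rec X. b.b.X + c.d.X + (d.(X + X))\{b,c,d}) has moves —b→ t0
  t2 = d.(rec X. b.b.X + c.d.X + (d.(X + X))\{b,c,d}) has moves —d→ t0
Partition-refinement fixed point:
  B0 = {s0}
  B1 = {s2}
  B2 = {s1}
  B3 = {t0}
  B4 = {t2}
  B5 = {t1}
s0 ∈ B0, t0 ∈ B3 → different blocks

P ≁ Q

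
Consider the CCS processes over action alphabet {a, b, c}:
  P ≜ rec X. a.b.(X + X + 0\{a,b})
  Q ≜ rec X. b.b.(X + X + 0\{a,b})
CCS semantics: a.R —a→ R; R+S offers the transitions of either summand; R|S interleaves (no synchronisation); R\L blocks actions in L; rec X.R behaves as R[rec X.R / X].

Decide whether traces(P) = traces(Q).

traces(P) ≠ traces(Q) — witness ⟨a⟩

LTS(P): 3 reachable states
  p0 = rec X. a.b.(X + X + 0\{a,b}) has moves —a→ p1
  p1 = b.((rec X. a.b.(X + X + 0\{a,b})) + (rec X. a.b.(X + X + 0\{a,b})) + 0\{a,b}) has moves —b→ p2
  p2 = (rec X. a.b.(X + X + 0\{a,b})) + (rec X. a.b.(X + X + 0\{a,b})) + 0\{a,b} has moves —a→ p1
LTS(Q): 3 reachable states
  q0 = rec X. b.b.(X + X + 0\{a,b}) has moves —b→ q1
  q1 = b.((rec X. b.b.(X + X + 0\{a,b})) + (rec X. b.b.(X + X + 0\{a,b})) + 0\{a,b}) has moves —b→ q2
  q2 = (rec X. b.b.(X + X + 0\{a,b})) + (rec X. b.b.(X + X + 0\{a,b})) + 0\{a,b} has moves —b→ q1
Trace ⟨a⟩ through P, begin at {p0}:
  step 1 (a): {p1}
  ✓ P
Trace ⟨a⟩ through Q, begin at {q0}:
  step 1 (a): ∅ (Q stuck)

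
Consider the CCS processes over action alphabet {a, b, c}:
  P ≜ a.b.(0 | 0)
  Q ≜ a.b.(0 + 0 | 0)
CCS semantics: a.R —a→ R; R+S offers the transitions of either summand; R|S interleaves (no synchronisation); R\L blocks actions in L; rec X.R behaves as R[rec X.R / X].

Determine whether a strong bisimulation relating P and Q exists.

LTS(P): 3 reachable states
  p0 = a.b.(0 | 0) ⊢ --a--▸ p1
  p1 = b.(0 | 0) ⊢ --b--▸ p2
  p2 = 0 | 0 ⊢ (no moves)
LTS(Q): 3 reachable states
  q0 = a.b.(0 + 0 | 0) ⊢ --a--▸ q1
  q1 = b.(0 + 0 | 0) ⊢ --b--▸ q2
  q2 = 0 + 0 | 0 ⊢ (no moves)
Partition-refinement fixed point:
  B0 = {p0, q0}
  B1 = {p1, q1}
  B2 = {p2, q2}
p0 ∈ B0, q0 ∈ B0 → same block

P ~ Q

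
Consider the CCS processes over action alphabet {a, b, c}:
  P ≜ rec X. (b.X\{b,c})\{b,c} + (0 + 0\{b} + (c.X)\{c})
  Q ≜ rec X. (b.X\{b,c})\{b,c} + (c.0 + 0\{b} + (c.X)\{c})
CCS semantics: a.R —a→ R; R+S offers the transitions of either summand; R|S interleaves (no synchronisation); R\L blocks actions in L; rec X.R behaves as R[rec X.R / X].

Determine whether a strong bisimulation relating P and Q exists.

NO

P's transition system — 1 states:
  p0 = rec X. (b.X\{b,c})\{b,c} + (0 + 0\{b} + (c.X)\{c}) ⊢ ·
Q's transition system — 2 states:
  q0 = rec X. (b.X\{b,c})\{b,c} + (c.0 + 0\{b} + (c.X)\{c}) ⊢ --c--▸ q1
  q1 = 0 ⊢ ·
Coarsest stable partition (strong bisimilarity classes):
  B0 = {p0, q1}
  B1 = {q0}
p0 ∈ B0, q0 ∈ B1 → different blocks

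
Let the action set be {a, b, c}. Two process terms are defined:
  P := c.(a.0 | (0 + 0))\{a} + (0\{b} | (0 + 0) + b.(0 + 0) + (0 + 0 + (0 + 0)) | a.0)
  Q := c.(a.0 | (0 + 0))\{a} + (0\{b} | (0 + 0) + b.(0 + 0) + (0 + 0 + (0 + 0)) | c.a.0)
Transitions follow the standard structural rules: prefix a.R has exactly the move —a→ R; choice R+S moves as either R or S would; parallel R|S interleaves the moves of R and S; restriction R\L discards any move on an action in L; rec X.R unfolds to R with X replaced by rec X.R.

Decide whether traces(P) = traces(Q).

Reachable graph of P (4 states):
  s0 = c.(a.0 | (0 + 0))\{a} + (0\{b} | (0 + 0) + b.(0 + 0) + (0 + 0 + (0 + 0)) | a.0) | —a→ s1, —b→ s2, —c→ s3
  s1 = (0 + 0 + (0 + 0)) | 0 | (no moves)
  s2 = 0 + 0 | (no moves)
  s3 = (a.0 | (0 + 0))\{a} | (no moves)
Reachable graph of Q (5 states):
  t0 = c.(a.0 | (0 + 0))\{a} + (0\{b} | (0 + 0) + b.(0 + 0) + (0 + 0 + (0 + 0)) | c.a.0) | —b→ t1, —c→ t2, —c→ t3
  t1 = 0 + 0 | (no moves)
  t2 = (0 + 0 + (0 + 0)) | a.0 | —a→ t4
  t3 = (a.0 | (0 + 0))\{a} | (no moves)
  t4 = (0 + 0 + (0 + 0)) | 0 | (no moves)
Run σ = ⟨a⟩ on P: start {s0}
  after a @ step 1: {s1}
  — P admits the full trace.
Run σ = ⟨a⟩ on Q: start {t0}
  after a @ step 1: no successor for Q

NO — witness ⟨a⟩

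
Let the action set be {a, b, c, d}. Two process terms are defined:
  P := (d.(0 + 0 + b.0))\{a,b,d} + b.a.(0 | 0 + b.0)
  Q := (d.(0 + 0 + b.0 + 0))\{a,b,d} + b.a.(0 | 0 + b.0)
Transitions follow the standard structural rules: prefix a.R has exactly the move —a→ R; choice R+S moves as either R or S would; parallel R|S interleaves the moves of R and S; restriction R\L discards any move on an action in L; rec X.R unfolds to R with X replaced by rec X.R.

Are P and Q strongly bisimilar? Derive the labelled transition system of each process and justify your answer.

bisimilar

LTS(P): 4 reachable states
  u0 = (d.(0 + 0 + b.0))\{a,b,d} + b.a.(0 | 0 + b.0) → --b--▸ u1
  u1 = a.(0 | 0 + b.0) → --a--▸ u2
  u2 = 0 | 0 + b.0 → --b--▸ u3
  u3 = 0 → ·
LTS(Q): 4 reachable states
  v0 = (d.(0 + 0 + b.0 + 0))\{a,b,d} + b.a.(0 | 0 + b.0) → --b--▸ v1
  v1 = a.(0 | 0 + b.0) → --a--▸ v2
  v2 = 0 | 0 + b.0 → --b--▸ v3
  v3 = 0 → ·
Bisimilarity quotient blocks:
  B0 = {u0, v0}
  B1 = {u1, v1}
  B2 = {u2, v2}
  B3 = {u3, v3}
u0 ∈ B0, v0 ∈ B0 → same block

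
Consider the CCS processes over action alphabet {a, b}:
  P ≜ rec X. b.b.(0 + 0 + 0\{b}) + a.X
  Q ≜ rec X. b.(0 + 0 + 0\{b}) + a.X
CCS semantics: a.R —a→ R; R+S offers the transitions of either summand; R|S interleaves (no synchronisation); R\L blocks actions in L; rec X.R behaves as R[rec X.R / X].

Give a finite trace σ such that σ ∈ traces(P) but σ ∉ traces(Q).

Reachable graph of P (3 states):
  u0 = rec X. b.b.(0 + 0 + 0\{b}) + a.X ⊢ -a-> u0, -b-> u1
  u1 = b.(0 + 0 + 0\{b}) ⊢ -b-> u2
  u2 = 0 + 0 + 0\{b} ⊢ ∅
Reachable graph of Q (2 states):
  v0 = rec X. b.(0 + 0 + 0\{b}) + a.X ⊢ -a-> v0, -b-> v1
  v1 = 0 + 0 + 0\{b} ⊢ ∅
Trace ⟨bb⟩ through P, begin at {u0}:
  [1] b ⇒ {u1}
  [2] b ⇒ {u2}
  — P admits the full trace.
Trace ⟨bb⟩ through Q, begin at {v0}:
  [1] b ⇒ {v1}
  [2] b ⇒ no successor for Q

bb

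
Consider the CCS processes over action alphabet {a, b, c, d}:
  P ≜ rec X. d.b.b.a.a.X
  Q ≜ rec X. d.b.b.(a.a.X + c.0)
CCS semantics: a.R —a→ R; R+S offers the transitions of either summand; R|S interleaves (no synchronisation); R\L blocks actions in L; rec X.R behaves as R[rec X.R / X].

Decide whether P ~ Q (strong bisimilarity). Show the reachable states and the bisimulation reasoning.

P's transition system — 5 states:
  u0 = rec X. d.b.b.a.a.X has moves --d--▸ u1
  u1 = b.b.a.a.(rec X. d.b.b.a.a.X) has moves --b--▸ u2
  u2 = b.a.a.(rec X. d.b.b.a.a.X) has moves --b--▸ u3
  u3 = a.a.(rec X. d.b.b.a.a.X) has moves --a--▸ u4
  u4 = a.(rec X. d.b.b.a.a.X) has moves --a--▸ u0
Q's transition system — 6 states:
  v0 = rec X. d.b.b.(a.a.X + c.0) has moves --d--▸ v1
  v1 = b.b.(a.a.(rec X. d.b.b.(a.a.X + c.0)) + c.0) has moves --b--▸ v2
  v2 = b.(a.a.(rec X. d.b.b.(a.a.X + c.0)) + c.0) has moves --b--▸ v3
  v3 = a.a.(rec X. d.b.b.(a.a.X + c.0)) + c.0 has moves --a--▸ v4, --c--▸ v5
  v4 = a.(rec X. d.b.b.(a.a.X + c.0)) has moves --a--▸ v0
  v5 = 0 has moves ·
Coarsest stable partition (strong bisimilarity classes):
  B0 = {u0}
  B1 = {u1}
  B2 = {u2}
  B3 = {u3}
  B4 = {u4}
  B5 = {v0}
  B6 = {v1}
  B7 = {v2}
  B8 = {v3}
  B9 = {v4}
  B10 = {v5}
u0 ∈ B0, v0 ∈ B5 → different blocks

not bisimilar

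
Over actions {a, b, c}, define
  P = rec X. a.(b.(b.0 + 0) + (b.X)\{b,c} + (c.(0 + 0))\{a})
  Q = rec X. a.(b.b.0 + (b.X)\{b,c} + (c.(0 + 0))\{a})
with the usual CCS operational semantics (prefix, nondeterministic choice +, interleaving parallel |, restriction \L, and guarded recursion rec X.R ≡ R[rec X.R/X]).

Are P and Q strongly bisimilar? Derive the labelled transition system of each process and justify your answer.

LTS(P): 5 reachable states
  s0 = rec X. a.(b.(b.0 + 0) + (b.X)\{b,c} + (c.(0 + 0))\{a}) :: ··a··> s1
  s1 = b.(b.0 + 0) + (b.(rec X. a.(b.(b.0 + 0) + (b.X)\{b,c} + (c.(0 + 0))\{a})))\{b,c} + (c.(0 + 0))\{a} :: ··b··> s2, ··c··> s3
  s2 = b.0 + 0 :: ··b··> s4
  s3 = (0 + 0)\{a} :: stopped
  s4 = 0 :: stopped
LTS(Q): 5 reachable states
  t0 = rec X. a.(b.b.0 + (b.X)\{b,c} + (c.(0 + 0))\{a}) :: ··a··> t1
  t1 = b.b.0 + (b.(rec X. a.(b.b.0 + (b.X)\{b,c} + (c.(0 + 0))\{a})))\{b,c} + (c.(0 + 0))\{a} :: ··b··> t2, ··c··> t3
  t2 = b.0 :: ··b··> t4
  t3 = (0 + 0)\{a} :: stopped
  t4 = 0 :: stopped
Bisimilarity quotient blocks:
  B0 = {s0, t0}
  B1 = {s1, t1}
  B2 = {s3, s4, t3, t4}
  B3 = {s2, t2}
s0 ∈ B0, t0 ∈ B0 → same block

P ~ Q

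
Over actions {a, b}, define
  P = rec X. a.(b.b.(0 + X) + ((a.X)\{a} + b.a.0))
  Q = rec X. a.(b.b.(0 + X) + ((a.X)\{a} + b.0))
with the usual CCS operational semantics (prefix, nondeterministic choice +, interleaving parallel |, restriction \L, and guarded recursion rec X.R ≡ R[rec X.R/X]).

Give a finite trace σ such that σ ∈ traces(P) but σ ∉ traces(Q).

P's transition system — 6 states:
  m0 = rec X. a.(b.b.(0 + X) + ((a.X)\{a} + b.a.0)) | ··a··> m1
  m1 = b.b.(0 + (rec X. a.(b.b.(0 + X) + ((a.X)\{a} + b.a.0)))) + ((a.(rec X. a.(b.b.(0 + X) + ((a.X)\{a} + b.a.0))))\{a} + b.a.0) | ··b··> m2, ··b··> m3
  m2 = a.0 | ··a··> m4
  m3 = b.(0 + (rec X. a.(b.b.(0 + X) + ((a.X)\{a} + b.a.0)))) | ··b··> m5
  m4 = 0 | (no moves)
  m5 = 0 + (rec X. a.(b.b.(0 + X) + ((a.X)\{a} + b.a.0))) | ··a··> m1
Q's transition system — 5 states:
  n0 = rec X. a.(b.b.(0 + X) + ((a.X)\{a} + b.0)) | ··a··> n1
  n1 = b.b.(0 + (rec X. a.(b.b.(0 + X) + ((a.X)\{a} + b.0)))) + ((a.(rec X. a.(b.b.(0 + X) + ((a.X)\{a} + b.0))))\{a} + b.0) | ··b··> n2, ··b··> n3
  n2 = 0 | (no moves)
  n3 = b.(0 + (rec X. a.(b.b.(0 + X) + ((a.X)\{a} + b.0)))) | ··b··> n4
  n4 = 0 + (rec X. a.(b.b.(0 + X) + ((a.X)\{a} + b.0))) | ··a··> n1
Run σ = ⟨aba⟩ on P: start {m0}
  [1] a ⇒ {m1}
  [2] b ⇒ {m2, m3}
  [3] a ⇒ {m4}
  P completes σ.
Run σ = ⟨aba⟩ on Q: start {n0}
  [1] a ⇒ {n1}
  [2] b ⇒ {n2, n3}
  [3] a ⇒ ∅  — Q cannot continue

aba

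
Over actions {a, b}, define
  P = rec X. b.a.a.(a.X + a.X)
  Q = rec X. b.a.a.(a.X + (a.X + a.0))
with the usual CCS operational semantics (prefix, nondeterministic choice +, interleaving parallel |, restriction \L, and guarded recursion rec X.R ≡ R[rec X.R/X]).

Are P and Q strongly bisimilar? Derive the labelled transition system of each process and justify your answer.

LTS(P): 4 reachable states
  u0 = rec X. b.a.a.(a.X + a.X) → —b→ u1
  u1 = a.a.(a.(rec X. b.a.a.(a.X + a.X)) + a.(rec X. b.a.a.(a.X + a.X))) → —a→ u2
  u2 = a.(a.(rec X. b.a.a.(a.X + a.X)) + a.(rec X. b.a.a.(a.X + a.X))) → —a→ u3
  u3 = a.(rec X. b.a.a.(a.X + a.X)) + a.(rec X. b.a.a.(a.X + a.X)) → —a→ u0
LTS(Q): 5 reachable states
  v0 = rec X. b.a.a.(a.X + (a.X + a.0)) → —b→ v1
  v1 = a.a.(a.(rec X. b.a.a.(a.X + (a.X + a.0))) + (a.(rec X. b.a.a.(a.X + (a.X + a.0))) + a.0)) → —a→ v2
  v2 = a.(a.(rec X. b.a.a.(a.X + (a.X + a.0))) + (a.(rec X. b.a.a.(a.X + (a.X + a.0))) + a.0)) → —a→ v3
  v3 = a.(rec X. b.a.a.(a.X + (a.X + a.0))) + (a.(rec X. b.a.a.(a.X + (a.X + a.0))) + a.0) → —a→ v0, —a→ v4
  v4 = 0 → (no moves)
Coarsest stable partition (strong bisimilarity classes):
  B0 = {u0}
  B1 = {u1}
  B2 = {u2}
  B3 = {u3}
  B4 = {v0}
  B5 = {v1}
  B6 = {v2}
  B7 = {v3}
  B8 = {v4}
u0 ∈ B0, v0 ∈ B4 → different blocks

NO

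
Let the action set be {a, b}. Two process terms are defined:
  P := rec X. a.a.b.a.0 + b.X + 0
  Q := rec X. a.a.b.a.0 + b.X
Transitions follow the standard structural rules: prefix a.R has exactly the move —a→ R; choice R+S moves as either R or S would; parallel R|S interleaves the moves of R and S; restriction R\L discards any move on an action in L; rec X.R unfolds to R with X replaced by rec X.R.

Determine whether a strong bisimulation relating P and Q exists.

P's transition system — 5 states:
  p0 = rec X. a.a.b.a.0 + b.X + 0 → —a→ p1, —b→ p0
  p1 = a.b.a.0 → —a→ p2
  p2 = b.a.0 → —b→ p3
  p3 = a.0 → —a→ p4
  p4 = 0 → ·
Q's transition system — 5 states:
  q0 = rec X. a.a.b.a.0 + b.X → —a→ q1, —b→ q0
  q1 = a.b.a.0 → —a→ q2
  q2 = b.a.0 → —b→ q3
  q3 = a.0 → —a→ q4
  q4 = 0 → ·
Coarsest stable partition (strong bisimilarity classes):
  B0 = {p0, q0}
  B1 = {p1, q1}
  B2 = {p2, q2}
  B3 = {p3, q3}
  B4 = {p4, q4}
p0 ∈ B0, q0 ∈ B0 → same block

bisimilar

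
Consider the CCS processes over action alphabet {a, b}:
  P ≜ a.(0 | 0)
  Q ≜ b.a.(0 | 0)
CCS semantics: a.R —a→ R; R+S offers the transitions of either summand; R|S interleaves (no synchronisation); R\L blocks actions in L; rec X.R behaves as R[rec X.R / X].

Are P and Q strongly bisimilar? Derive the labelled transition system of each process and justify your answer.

Reachable graph of P (2 states):
  u0 = a.(0 | 0) :: —a→ u1
  u1 = 0 | 0 :: deadlocked
Reachable graph of Q (3 states):
  v0 = b.a.(0 | 0) :: —b→ v1
  v1 = a.(0 | 0) :: —a→ v2
  v2 = 0 | 0 :: deadlocked
Bisimilarity quotient blocks:
  B0 = {u0, v1}
  B1 = {u1, v2}
  B2 = {v0}
u0 ∈ B0, v0 ∈ B2 → different blocks

NO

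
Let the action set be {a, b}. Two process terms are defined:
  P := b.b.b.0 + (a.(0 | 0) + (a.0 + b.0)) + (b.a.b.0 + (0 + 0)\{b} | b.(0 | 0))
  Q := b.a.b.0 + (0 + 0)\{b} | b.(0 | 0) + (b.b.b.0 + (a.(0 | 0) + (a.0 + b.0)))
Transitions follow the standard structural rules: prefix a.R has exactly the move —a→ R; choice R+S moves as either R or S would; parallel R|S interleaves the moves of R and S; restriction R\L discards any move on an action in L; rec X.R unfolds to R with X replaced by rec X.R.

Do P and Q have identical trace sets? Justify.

Reachable graph of P (7 states):
  m0 = b.b.b.0 + (a.(0 | 0) + (a.0 + b.0)) + (b.a.b.0 + (0 + 0)\{b} | b.(0 | 0)) :: --a--▸ m1, --a--▸ m2, --b--▸ m1, --b--▸ m3, --b--▸ m4, --b--▸ m5
  m1 = 0 :: (no moves)
  m2 = 0 | 0 :: (no moves)
  m3 = (0 + 0)\{b} | (0 | 0) :: (no moves)
  m4 = a.b.0 :: --a--▸ m6
  m5 = b.b.0 :: --b--▸ m6
  m6 = b.0 :: --b--▸ m1
Reachable graph of Q (7 states):
  n0 = b.a.b.0 + (0 + 0)\{b} | b.(0 | 0) + (b.b.b.0 + (a.(0 | 0) + (a.0 + b.0))) :: --a--▸ n1, --a--▸ n2, --b--▸ n1, --b--▸ n3, --b--▸ n4, --b--▸ n5
  n1 = 0 :: (no moves)
  n2 = 0 | 0 :: (no moves)
  n3 = (0 + 0)\{b} | (0 | 0) :: (no moves)
  n4 = a.b.0 :: --a--▸ n6
  n5 = b.b.0 :: --b--▸ n6
  n6 = b.0 :: --b--▸ n1
Coarsest stable partition (strong bisimilarity classes):
  B0 = {m0, n0}
  B1 = {m1, m2, m3, n1, n2, n3}
  B2 = {m5, n5}
  B3 = {m6, n6}
  B4 = {m4, n4}
m0 ∈ B0, n0 ∈ B0 → same block
Bisimilar ⇒ trace-equivalent.

trace-equivalent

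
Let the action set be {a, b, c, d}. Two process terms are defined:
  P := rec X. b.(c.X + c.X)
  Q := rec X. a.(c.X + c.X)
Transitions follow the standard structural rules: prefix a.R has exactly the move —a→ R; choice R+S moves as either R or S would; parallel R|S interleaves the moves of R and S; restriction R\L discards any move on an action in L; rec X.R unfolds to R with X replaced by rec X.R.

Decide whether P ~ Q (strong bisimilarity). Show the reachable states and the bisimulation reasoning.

P's transition system — 2 states:
  s0 = rec X. b.(c.X + c.X) :: —b→ s1
  s1 = c.(rec X. b.(c.X + c.X)) + c.(rec X. b.(c.X + c.X)) :: —c→ s0
Q's transition system — 2 states:
  t0 = rec X. a.(c.X + c.X) :: —a→ t1
  t1 = c.(rec X. a.(c.X + c.X)) + c.(rec X. a.(c.X + c.X)) :: —c→ t0
Coarsest stable partition (strong bisimilarity classes):
  B0 = {s0}
  B1 = {s1}
  B2 = {t0}
  B3 = {t1}
s0 ∈ B0, t0 ∈ B2 → different blocks

P ≁ Q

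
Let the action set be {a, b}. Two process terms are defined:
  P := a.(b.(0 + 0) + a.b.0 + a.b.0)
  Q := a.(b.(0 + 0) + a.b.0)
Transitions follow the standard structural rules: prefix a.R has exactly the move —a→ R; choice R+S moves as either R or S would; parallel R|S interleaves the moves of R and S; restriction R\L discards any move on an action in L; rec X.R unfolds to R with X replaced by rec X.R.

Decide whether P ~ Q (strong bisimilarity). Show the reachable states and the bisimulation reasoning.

P ~ Q

Reachable graph of P (5 states):
  p0 = a.(b.(0 + 0) + a.b.0 + a.b.0) ⊢ -a-> p1
  p1 = b.(0 + 0) + a.b.0 + a.b.0 ⊢ -a-> p2, -b-> p3
  p2 = b.0 ⊢ -b-> p4
  p3 = 0 + 0 ⊢ deadlocked
  p4 = 0 ⊢ deadlocked
Reachable graph of Q (5 states):
  q0 = a.(b.(0 + 0) + a.b.0) ⊢ -a-> q1
  q1 = b.(0 + 0) + a.b.0 ⊢ -a-> q2, -b-> q3
  q2 = b.0 ⊢ -b-> q4
  q3 = 0 + 0 ⊢ deadlocked
  q4 = 0 ⊢ deadlocked
Coarsest stable partition (strong bisimilarity classes):
  B0 = {p0, q0}
  B1 = {p1, q1}
  B2 = {p2, q2}
  B3 = {p3, p4, q3, q4}
p0 ∈ B0, q0 ∈ B0 → same block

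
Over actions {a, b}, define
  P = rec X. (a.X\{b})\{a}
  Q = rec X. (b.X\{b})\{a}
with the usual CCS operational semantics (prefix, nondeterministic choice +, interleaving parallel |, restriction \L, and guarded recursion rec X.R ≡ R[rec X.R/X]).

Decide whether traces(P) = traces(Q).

Reachable graph of P (1 states):
  u0 = rec X. (a.X\{b})\{a} ⊢ deadlocked
Reachable graph of Q (2 states):
  v0 = rec X. (b.X\{b})\{a} ⊢ =b=> v1
  v1 = (rec X. (b.X\{b})\{a})\{b}\{a} ⊢ deadlocked
Run σ = ⟨b⟩ on Q: start {v0}
  after b @ step 1: {v1}
  Q completes σ.
Run σ = ⟨b⟩ on P: start {u0}
  after b @ step 1: no successor for P

trace-distinct — witness ⟨b⟩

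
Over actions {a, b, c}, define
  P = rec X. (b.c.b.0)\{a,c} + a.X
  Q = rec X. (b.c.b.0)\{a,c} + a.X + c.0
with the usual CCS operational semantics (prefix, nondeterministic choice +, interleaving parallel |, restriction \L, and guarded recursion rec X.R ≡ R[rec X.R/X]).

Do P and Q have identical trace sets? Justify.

trace-distinct — witness ⟨c⟩

P's transition system — 2 states:
  u0 = rec X. (b.c.b.0)\{a,c} + a.X has moves =a=> u0, =b=> u1
  u1 = (c.b.0)\{a,c} has moves ·
Q's transition system — 3 states:
  v0 = rec X. (b.c.b.0)\{a,c} + a.X + c.0 has moves =a=> v0, =b=> v1, =c=> v2
  v1 = (c.b.0)\{a,c} has moves ·
  v2 = 0 has moves ·
Run σ = ⟨c⟩ on Q: start {v0}
  after c @ step 1: {v2}
  Q completes σ.
Run σ = ⟨c⟩ on P: start {u0}
  after c @ step 1: ∅ (P stuck)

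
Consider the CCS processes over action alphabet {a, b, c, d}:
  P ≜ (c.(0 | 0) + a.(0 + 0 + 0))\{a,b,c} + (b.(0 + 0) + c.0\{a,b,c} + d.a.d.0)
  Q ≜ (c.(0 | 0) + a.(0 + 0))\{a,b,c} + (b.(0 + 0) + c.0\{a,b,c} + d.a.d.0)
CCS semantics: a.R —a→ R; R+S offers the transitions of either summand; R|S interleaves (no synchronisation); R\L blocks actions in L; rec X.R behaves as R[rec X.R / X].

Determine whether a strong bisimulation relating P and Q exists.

YES

P's transition system — 6 states:
  p0 = (c.(0 | 0) + a.(0 + 0 + 0))\{a,b,c} + (b.(0 + 0) + c.0\{a,b,c} + d.a.d.0) | =b=> p1, =c=> p2, =d=> p3
  p1 = 0 + 0 | ∅
  p2 = 0\{a,b,c} | ∅
  p3 = a.d.0 | =a=> p4
  p4 = d.0 | =d=> p5
  p5 = 0 | ∅
Q's transition system — 6 states:
  q0 = (c.(0 | 0) + a.(0 + 0))\{a,b,c} + (b.(0 + 0) + c.0\{a,b,c} + d.a.d.0) | =b=> q1, =c=> q2, =d=> q3
  q1 = 0 + 0 | ∅
  q2 = 0\{a,b,c} | ∅
  q3 = a.d.0 | =a=> q4
  q4 = d.0 | =d=> q5
  q5 = 0 | ∅
Coarsest stable partition (strong bisimilarity classes):
  B0 = {p0, q0}
  B1 = {p3, q3}
  B2 = {p4, q4}
  B3 = {p1, p2, p5, q1, q2, q5}
p0 ∈ B0, q0 ∈ B0 → same block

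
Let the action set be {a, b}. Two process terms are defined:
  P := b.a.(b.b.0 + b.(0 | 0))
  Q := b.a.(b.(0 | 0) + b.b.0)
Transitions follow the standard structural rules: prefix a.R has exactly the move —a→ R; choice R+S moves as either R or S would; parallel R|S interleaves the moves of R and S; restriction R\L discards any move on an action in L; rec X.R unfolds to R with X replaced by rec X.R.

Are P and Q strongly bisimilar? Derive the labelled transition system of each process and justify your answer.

Reachable graph of P (6 states):
  u0 = b.a.(b.b.0 + b.(0 | 0)) | =b=> u1
  u1 = a.(b.b.0 + b.(0 | 0)) | =a=> u2
  u2 = b.b.0 + b.(0 | 0) | =b=> u3, =b=> u4
  u3 = 0 | 0 | ∅
  u4 = b.0 | =b=> u5
  u5 = 0 | ∅
Reachable graph of Q (6 states):
  v0 = b.a.(b.(0 | 0) + b.b.0) | =b=> v1
  v1 = a.(b.(0 | 0) + b.b.0) | =a=> v2
  v2 = b.(0 | 0) + b.b.0 | =b=> v3, =b=> v4
  v3 = 0 | 0 | ∅
  v4 = b.0 | =b=> v5
  v5 = 0 | ∅
Bisimilarity quotient blocks:
  B0 = {u0, v0}
  B1 = {u1, v1}
  B2 = {u2, v2}
  B3 = {u3, u5, v3, v5}
  B4 = {u4, v4}
u0 ∈ B0, v0 ∈ B0 → same block

bisimilar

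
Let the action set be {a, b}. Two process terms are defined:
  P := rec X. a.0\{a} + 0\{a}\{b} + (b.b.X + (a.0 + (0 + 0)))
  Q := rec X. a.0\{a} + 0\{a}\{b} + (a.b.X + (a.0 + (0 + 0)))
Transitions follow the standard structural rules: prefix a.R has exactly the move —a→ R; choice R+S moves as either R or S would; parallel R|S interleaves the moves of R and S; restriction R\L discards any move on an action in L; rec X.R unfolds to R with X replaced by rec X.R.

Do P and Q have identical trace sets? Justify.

NO — witness ⟨b⟩

P's transition system — 4 states:
  p0 = rec X. a.0\{a} + 0\{a}\{b} + (b.b.X + (a.0 + (0 + 0))) ⊢ —a→ p1, —a→ p2, —b→ p3
  p1 = 0 ⊢ (no moves)
  p2 = 0\{a} ⊢ (no moves)
  p3 = b.(rec X. a.0\{a} + 0\{a}\{b} + (b.b.X + (a.0 + (0 + 0)))) ⊢ —b→ p0
Q's transition system — 4 states:
  q0 = rec X. a.0\{a} + 0\{a}\{b} + (a.b.X + (a.0 + (0 + 0))) ⊢ —a→ q1, —a→ q2, —a→ q3
  q1 = 0 ⊢ (no moves)
  q2 = 0\{a} ⊢ (no moves)
  q3 = b.(rec X. a.0\{a} + 0\{a}\{b} + (a.b.X + (a.0 + (0 + 0)))) ⊢ —b→ q0
Trace ⟨b⟩ through P, begin at {p0}:
  step 1 (b): {p3}
  P completes σ.
Trace ⟨b⟩ through Q, begin at {q0}:
  step 1 (b): no successor for Q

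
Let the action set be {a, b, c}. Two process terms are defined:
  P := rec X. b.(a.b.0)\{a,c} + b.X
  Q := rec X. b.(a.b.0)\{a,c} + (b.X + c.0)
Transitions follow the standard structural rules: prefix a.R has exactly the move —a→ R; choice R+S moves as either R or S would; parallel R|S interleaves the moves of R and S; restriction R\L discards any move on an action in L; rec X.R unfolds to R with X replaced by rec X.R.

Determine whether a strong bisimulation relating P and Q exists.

NO

P's transition system — 2 states:
  p0 = rec X. b.(a.b.0)\{a,c} + b.X | =b=> p0, =b=> p1
  p1 = (a.b.0)\{a,c} | ·
Q's transition system — 3 states:
  q0 = rec X. b.(a.b.0)\{a,c} + (b.X + c.0) | =b=> q0, =b=> q1, =c=> q2
  q1 = (a.b.0)\{a,c} | ·
  q2 = 0 | ·
Partition-refinement fixed point:
  B0 = {p0}
  B1 = {p1, q1, q2}
  B2 = {q0}
p0 ∈ B0, q0 ∈ B2 → different blocks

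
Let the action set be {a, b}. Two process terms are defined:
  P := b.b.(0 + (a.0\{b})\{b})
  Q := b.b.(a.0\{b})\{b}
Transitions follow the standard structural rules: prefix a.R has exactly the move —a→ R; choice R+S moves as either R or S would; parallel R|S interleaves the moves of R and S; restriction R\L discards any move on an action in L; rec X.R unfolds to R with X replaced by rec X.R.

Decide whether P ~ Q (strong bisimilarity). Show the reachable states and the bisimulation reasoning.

Reachable graph of P (4 states):
  s0 = b.b.(0 + (a.0\{b})\{b}) has moves =b=> s1
  s1 = b.(0 + (a.0\{b})\{b}) has moves =b=> s2
  s2 = 0 + (a.0\{b})\{b} has moves =a=> s3
  s3 = 0\{b}\{b} has moves stopped
Reachable graph of Q (4 states):
  t0 = b.b.(a.0\{b})\{b} has moves =b=> t1
  t1 = b.(a.0\{b})\{b} has moves =b=> t2
  t2 = (a.0\{b})\{b} has moves =a=> t3
  t3 = 0\{b}\{b} has moves stopped
Partition-refinement fixed point:
  B0 = {s0, t0}
  B1 = {s1, t1}
  B2 = {s2, t2}
  B3 = {s3, t3}
s0 ∈ B0, t0 ∈ B0 → same block

P ~ Q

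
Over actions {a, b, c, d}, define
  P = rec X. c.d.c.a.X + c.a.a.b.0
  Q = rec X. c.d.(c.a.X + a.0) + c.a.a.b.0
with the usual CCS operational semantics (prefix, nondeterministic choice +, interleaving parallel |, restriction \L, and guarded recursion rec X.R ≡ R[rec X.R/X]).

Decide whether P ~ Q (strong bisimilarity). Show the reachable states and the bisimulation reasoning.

P's transition system — 8 states:
  u0 = rec X. c.d.c.a.X + c.a.a.b.0 has moves ··c··> u1, ··c··> u2
  u1 = a.a.b.0 has moves ··a··> u3
  u2 = d.c.a.(rec X. c.d.c.a.X + c.a.a.b.0) has moves ··d··> u4
  u3 = a.b.0 has moves ··a··> u5
  u4 = c.a.(rec X. c.d.c.a.X + c.a.a.b.0) has moves ··c··> u6
  u5 = b.0 has moves ··b··> u7
  u6 = a.(rec X. c.d.c.a.X + c.a.a.b.0) has moves ··a··> u0
  u7 = 0 has moves stopped
Q's transition system — 8 states:
  v0 = rec X. c.d.(c.a.X + a.0) + c.a.a.b.0 has moves ··c··> v1, ··c··> v2
  v1 = a.a.b.0 has moves ··a··> v3
  v2 = d.(c.a.(rec X. c.d.(c.a.X + a.0) + c.a.a.b.0) + a.0) has moves ··d··> v4
  v3 = a.b.0 has moves ··a··> v5
  v4 = c.a.(rec X. c.d.(c.a.X + a.0) + c.a.a.b.0) + a.0 has moves ··a··> v6, ··c··> v7
  v5 = b.0 has moves ··b··> v6
  v6 = 0 has moves stopped
  v7 = a.(rec X. c.d.(c.a.X + a.0) + c.a.a.b.0) has moves ··a··> v0
Partition-refinement fixed point:
  B0 = {u0}
  B1 = {u2}
  B2 = {u4}
  B3 = {u6}
  B4 = {u1, v1}
  B5 = {u3, v3}
  B6 = {u5, v5}
  B7 = {u7, v6}
  B8 = {v0}
  B9 = {v2}
  B10 = {v4}
  B11 = {v7}
u0 ∈ B0, v0 ∈ B8 → different blocks

NO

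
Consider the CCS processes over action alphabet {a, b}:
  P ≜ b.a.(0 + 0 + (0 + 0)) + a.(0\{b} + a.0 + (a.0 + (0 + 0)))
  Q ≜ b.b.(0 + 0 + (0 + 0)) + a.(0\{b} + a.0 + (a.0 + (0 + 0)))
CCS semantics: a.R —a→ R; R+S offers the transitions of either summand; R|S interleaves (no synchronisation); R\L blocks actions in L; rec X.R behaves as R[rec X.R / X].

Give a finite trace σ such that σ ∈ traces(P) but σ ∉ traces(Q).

LTS(P): 5 reachable states
  s0 = b.a.(0 + 0 + (0 + 0)) + a.(0\{b} + a.0 + (a.0 + (0 + 0))) ⊢ ··a··> s1, ··b··> s2
  s1 = 0\{b} + a.0 + (a.0 + (0 + 0)) ⊢ ··a··> s3
  s2 = a.(0 + 0 + (0 + 0)) ⊢ ··a··> s4
  s3 = 0 ⊢ ∅
  s4 = 0 + 0 + (0 + 0) ⊢ ∅
LTS(Q): 5 reachable states
  t0 = b.b.(0 + 0 + (0 + 0)) + a.(0\{b} + a.0 + (a.0 + (0 + 0))) ⊢ ··a··> t1, ··b··> t2
  t1 = 0\{b} + a.0 + (a.0 + (0 + 0)) ⊢ ··a··> t3
  t2 = b.(0 + 0 + (0 + 0)) ⊢ ··b··> t4
  t3 = 0 ⊢ ∅
  t4 = 0 + 0 + (0 + 0) ⊢ ∅
Executing ba from P (initial set {s0}):
  step 1 (b): {s2}
  step 2 (a): {s4}
  P completes σ.
Executing ba from Q (initial set {t0}):
  step 1 (b): {t2}
  step 2 (a): ∅  — Q cannot continue

ba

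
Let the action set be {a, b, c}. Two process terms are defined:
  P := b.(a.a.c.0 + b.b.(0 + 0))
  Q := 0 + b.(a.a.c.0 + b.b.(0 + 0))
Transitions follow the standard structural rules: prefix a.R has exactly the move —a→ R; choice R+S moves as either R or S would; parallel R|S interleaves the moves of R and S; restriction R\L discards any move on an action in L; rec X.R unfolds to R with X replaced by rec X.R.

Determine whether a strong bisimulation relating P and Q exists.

P ~ Q

P's transition system — 7 states:
  u0 = b.(a.a.c.0 + b.b.(0 + 0)) has moves =b=> u1
  u1 = a.a.c.0 + b.b.(0 + 0) has moves =a=> u2, =b=> u3
  u2 = a.c.0 has moves =a=> u4
  u3 = b.(0 + 0) has moves =b=> u5
  u4 = c.0 has moves =c=> u6
  u5 = 0 + 0 has moves deadlocked
  u6 = 0 has moves deadlocked
Q's transition system — 7 states:
  v0 = 0 + b.(a.a.c.0 + b.b.(0 + 0)) has moves =b=> v1
  v1 = a.a.c.0 + b.b.(0 + 0) has moves =a=> v2, =b=> v3
  v2 = a.c.0 has moves =a=> v4
  v3 = b.(0 + 0) has moves =b=> v5
  v4 = c.0 has moves =c=> v6
  v5 = 0 + 0 has moves deadlocked
  v6 = 0 has moves deadlocked
Partition-refinement fixed point:
  B0 = {u0, v0}
  B1 = {u1, v1}
  B2 = {u3, v3}
  B3 = {u5, u6, v5, v6}
  B4 = {u2, v2}
  B5 = {u4, v4}
u0 ∈ B0, v0 ∈ B0 → same block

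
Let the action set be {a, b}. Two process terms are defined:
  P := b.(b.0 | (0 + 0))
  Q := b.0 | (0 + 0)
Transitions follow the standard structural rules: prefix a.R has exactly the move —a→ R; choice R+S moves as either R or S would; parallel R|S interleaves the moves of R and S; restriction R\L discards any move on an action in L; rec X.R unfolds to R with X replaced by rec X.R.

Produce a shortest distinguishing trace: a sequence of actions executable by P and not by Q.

bb

P's transition system — 3 states:
  p0 = b.(b.0 | (0 + 0)) :: -b-> p1
  p1 = b.0 | (0 + 0) :: -b-> p2
  p2 = 0 | (0 + 0) :: ·
Q's transition system — 2 states:
  q0 = b.0 | (0 + 0) :: -b-> q1
  q1 = 0 | (0 + 0) :: ·
Run σ = ⟨bb⟩ on P: start {p0}
  step 1 (b): {p1}
  step 2 (b): {p2}
  P completes σ.
Run σ = ⟨bb⟩ on Q: start {q0}
  step 1 (b): {q1}
  step 2 (b): ∅  — Q cannot continue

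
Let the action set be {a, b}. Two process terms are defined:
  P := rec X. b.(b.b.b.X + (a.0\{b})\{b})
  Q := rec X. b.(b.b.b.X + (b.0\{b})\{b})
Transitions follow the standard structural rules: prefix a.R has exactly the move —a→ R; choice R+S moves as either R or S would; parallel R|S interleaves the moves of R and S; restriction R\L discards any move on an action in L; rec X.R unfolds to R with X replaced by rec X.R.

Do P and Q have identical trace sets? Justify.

LTS(P): 5 reachable states
  m0 = rec X. b.(b.b.b.X + (a.0\{b})\{b}) ⊢ --b--▸ m1
  m1 = b.b.b.(rec X. b.(b.b.b.X + (a.0\{b})\{b})) + (a.0\{b})\{b} ⊢ --a--▸ m2, --b--▸ m3
  m2 = 0\{b}\{b} ⊢ ·
  m3 = b.b.(rec X. b.(b.b.b.X + (a.0\{b})\{b})) ⊢ --b--▸ m4
  m4 = b.(rec X. b.(b.b.b.X + (a.0\{b})\{b})) ⊢ --b--▸ m0
LTS(Q): 4 reachable states
  n0 = rec X. b.(b.b.b.X + (b.0\{b})\{b}) ⊢ --b--▸ n1
  n1 = b.b.b.(rec X. b.(b.b.b.X + (b.0\{b})\{b})) + (b.0\{b})\{b} ⊢ --b--▸ n2
  n2 = b.b.(rec X. b.(b.b.b.X + (b.0\{b})\{b})) ⊢ --b--▸ n3
  n3 = b.(rec X. b.(b.b.b.X + (b.0\{b})\{b})) ⊢ --b--▸ n0
Trace ⟨ba⟩ through P, begin at {m0}:
  after b @ step 1: {m1}
  after a @ step 2: {m2}
  P completes σ.
Trace ⟨ba⟩ through Q, begin at {n0}:
  after b @ step 1: {n1}
  after a @ step 2: ∅  — Q cannot continue

traces(P) ≠ traces(Q) — witness ⟨ba⟩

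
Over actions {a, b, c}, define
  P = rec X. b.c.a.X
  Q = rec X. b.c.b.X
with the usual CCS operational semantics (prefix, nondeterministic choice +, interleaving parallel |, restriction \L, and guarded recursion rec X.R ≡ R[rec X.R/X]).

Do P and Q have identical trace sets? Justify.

trace-distinct — witness ⟨bca⟩

P's transition system — 3 states:
  p0 = rec X. b.c.a.X has moves --b--▸ p1
  p1 = c.a.(rec X. b.c.a.X) has moves --c--▸ p2
  p2 = a.(rec X. b.c.a.X) has moves --a--▸ p0
Q's transition system — 3 states:
  q0 = rec X. b.c.b.X has moves --b--▸ q1
  q1 = c.b.(rec X. b.c.b.X) has moves --c--▸ q2
  q2 = b.(rec X. b.c.b.X) has moves --b--▸ q0
Run σ = ⟨bca⟩ on P: start {p0}
  [1] b ⇒ {p1}
  [2] c ⇒ {p2}
  [3] a ⇒ {p0}
  P completes σ.
Run σ = ⟨bca⟩ on Q: start {q0}
  [1] b ⇒ {q1}
  [2] c ⇒ {q2}
  [3] a ⇒ ∅  — Q cannot continue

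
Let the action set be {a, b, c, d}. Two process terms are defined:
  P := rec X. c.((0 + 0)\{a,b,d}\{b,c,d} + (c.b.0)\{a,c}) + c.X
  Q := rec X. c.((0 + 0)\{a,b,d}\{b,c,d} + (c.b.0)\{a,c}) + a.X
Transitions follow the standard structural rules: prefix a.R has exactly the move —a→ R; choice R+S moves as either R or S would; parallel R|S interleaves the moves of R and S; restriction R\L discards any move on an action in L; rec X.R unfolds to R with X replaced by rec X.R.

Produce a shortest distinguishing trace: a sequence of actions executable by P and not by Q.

cc

Reachable graph of P (2 states):
  u0 = rec X. c.((0 + 0)\{a,b,d}\{b,c,d} + (c.b.0)\{a,c}) + c.X ⊢ -c-> u0, -c-> u1
  u1 = (0 + 0)\{a,b,d}\{b,c,d} + (c.b.0)\{a,c} ⊢ ∅
Reachable graph of Q (2 states):
  v0 = rec X. c.((0 + 0)\{a,b,d}\{b,c,d} + (c.b.0)\{a,c}) + a.X ⊢ -a-> v0, -c-> v1
  v1 = (0 + 0)\{a,b,d}\{b,c,d} + (c.b.0)\{a,c} ⊢ ∅
Trace ⟨cc⟩ through P, begin at {u0}:
  after c @ step 1: {u0, u1}
  after c @ step 2: {u0, u1}
  P completes σ.
Trace ⟨cc⟩ through Q, begin at {v0}:
  after c @ step 1: {v1}
  after c @ step 2: ∅ (Q stuck)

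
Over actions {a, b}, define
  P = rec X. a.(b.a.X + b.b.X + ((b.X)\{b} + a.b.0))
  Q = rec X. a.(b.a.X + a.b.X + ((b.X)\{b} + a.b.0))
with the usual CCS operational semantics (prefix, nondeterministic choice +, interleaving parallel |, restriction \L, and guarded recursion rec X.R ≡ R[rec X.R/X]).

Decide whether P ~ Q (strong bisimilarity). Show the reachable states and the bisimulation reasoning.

not bisimilar

P's transition system — 6 states:
  s0 = rec X. a.(b.a.X + b.b.X + ((b.X)\{b} + a.b.0)) :: =a=> s1
  s1 = b.a.(rec X. a.(b.a.X + b.b.X + ((b.X)\{b} + a.b.0))) + b.b.(rec X. a.(b.a.X + b.b.X + ((b.X)\{b} + a.b.0))) + ((b.(rec X. a.(b.a.X + b.b.X + ((b.X)\{b} + a.b.0))))\{b} + a.b.0) :: =a=> s2, =b=> s3, =b=> s4
  s2 = b.0 :: =b=> s5
  s3 = a.(rec X. a.(b.a.X + b.b.X + ((b.X)\{b} + a.b.0))) :: =a=> s0
  s4 = b.(rec X. a.(b.a.X + b.b.X + ((b.X)\{b} + a.b.0))) :: =b=> s0
  s5 = 0 :: stopped
Q's transition system — 6 states:
  t0 = rec X. a.(b.a.X + a.b.X + ((b.X)\{b} + a.b.0)) :: =a=> t1
  t1 = b.a.(rec X. a.(b.a.X + a.b.X + ((b.X)\{b} + a.b.0))) + a.b.(rec X. a.(b.a.X + a.b.X + ((b.X)\{b} + a.b.0))) + ((b.(rec X. a.(b.a.X + a.b.X + ((b.X)\{b} + a.b.0))))\{b} + a.b.0) :: =a=> t2, =a=> t3, =b=> t4
  t2 = b.(rec X. a.(b.a.X + a.b.X + ((b.X)\{b} + a.b.0))) :: =b=> t0
  t3 = b.0 :: =b=> t5
  t4 = a.(rec X. a.(b.a.X + a.b.X + ((b.X)\{b} + a.b.0))) :: =a=> t0
  t5 = 0 :: stopped
Coarsest stable partition (strong bisimilarity classes):
  B0 = {s0}
  B1 = {s1}
  B2 = {s2, t3}
  B3 = {s5, t5}
  B4 = {s3}
  B5 = {s4}
  B6 = {t0}
  B7 = {t1}
  B8 = {t2}
  B9 = {t4}
s0 ∈ B0, t0 ∈ B6 → different blocks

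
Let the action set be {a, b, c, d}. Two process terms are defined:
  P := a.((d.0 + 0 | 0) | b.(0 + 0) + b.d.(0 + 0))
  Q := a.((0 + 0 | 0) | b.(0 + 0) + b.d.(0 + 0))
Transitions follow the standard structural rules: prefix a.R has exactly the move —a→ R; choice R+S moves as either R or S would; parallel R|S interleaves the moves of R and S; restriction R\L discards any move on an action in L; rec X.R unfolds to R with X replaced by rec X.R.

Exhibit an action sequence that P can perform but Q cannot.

P's transition system — 7 states:
  u0 = a.((d.0 + 0 | 0) | b.(0 + 0) + b.d.(0 + 0)) ⊢ ··a··> u1
  u1 = (d.0 + 0 | 0) | b.(0 + 0) + b.d.(0 + 0) ⊢ ··b··> u2, ··b··> u3, ··d··> u4
  u2 = (d.0 + 0 | 0) | (0 + 0) ⊢ ··d··> u5
  u3 = d.(0 + 0) ⊢ ··d··> u6
  u4 = 0 | b.(0 + 0) ⊢ ··b··> u5
  u5 = 0 | (0 + 0) ⊢ ·
  u6 = 0 + 0 ⊢ ·
Q's transition system — 5 states:
  v0 = a.((0 + 0 | 0) | b.(0 + 0) + b.d.(0 + 0)) ⊢ ··a··> v1
  v1 = (0 + 0 | 0) | b.(0 + 0) + b.d.(0 + 0) ⊢ ··b··> v2, ··b··> v3
  v2 = (0 + 0 | 0) | (0 + 0) ⊢ ·
  v3 = d.(0 + 0) ⊢ ··d··> v4
  v4 = 0 + 0 ⊢ ·
Executing ad from P (initial set {u0}):
  [1] a ⇒ {u1}
  [2] d ⇒ {u4}
  — P admits the full trace.
Executing ad from Q (initial set {v0}):
  [1] a ⇒ {v1}
  [2] d ⇒ ∅  — Q cannot continue

ad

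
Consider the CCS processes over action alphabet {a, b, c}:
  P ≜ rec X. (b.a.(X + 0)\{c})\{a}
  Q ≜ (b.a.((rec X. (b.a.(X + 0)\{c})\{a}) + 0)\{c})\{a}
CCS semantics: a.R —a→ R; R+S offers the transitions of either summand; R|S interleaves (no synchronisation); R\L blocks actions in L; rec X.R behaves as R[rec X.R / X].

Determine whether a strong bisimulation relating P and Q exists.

YES

Reachable graph of P (2 states):
  s0 = rec X. (b.a.(X + 0)\{c})\{a} → =b=> s1
  s1 = (a.((rec X. (b.a.(X + 0)\{c})\{a}) + 0)\{c})\{a} → ·
Reachable graph of Q (2 states):
  t0 = (b.a.((rec X. (b.a.(X + 0)\{c})\{a}) + 0)\{c})\{a} → =b=> t1
  t1 = (a.((rec X. (b.a.(X + 0)\{c})\{a}) + 0)\{c})\{a} → ·
Bisimilarity quotient blocks:
  B0 = {s0, t0}
  B1 = {s1, t1}
s0 ∈ B0, t0 ∈ B0 → same block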